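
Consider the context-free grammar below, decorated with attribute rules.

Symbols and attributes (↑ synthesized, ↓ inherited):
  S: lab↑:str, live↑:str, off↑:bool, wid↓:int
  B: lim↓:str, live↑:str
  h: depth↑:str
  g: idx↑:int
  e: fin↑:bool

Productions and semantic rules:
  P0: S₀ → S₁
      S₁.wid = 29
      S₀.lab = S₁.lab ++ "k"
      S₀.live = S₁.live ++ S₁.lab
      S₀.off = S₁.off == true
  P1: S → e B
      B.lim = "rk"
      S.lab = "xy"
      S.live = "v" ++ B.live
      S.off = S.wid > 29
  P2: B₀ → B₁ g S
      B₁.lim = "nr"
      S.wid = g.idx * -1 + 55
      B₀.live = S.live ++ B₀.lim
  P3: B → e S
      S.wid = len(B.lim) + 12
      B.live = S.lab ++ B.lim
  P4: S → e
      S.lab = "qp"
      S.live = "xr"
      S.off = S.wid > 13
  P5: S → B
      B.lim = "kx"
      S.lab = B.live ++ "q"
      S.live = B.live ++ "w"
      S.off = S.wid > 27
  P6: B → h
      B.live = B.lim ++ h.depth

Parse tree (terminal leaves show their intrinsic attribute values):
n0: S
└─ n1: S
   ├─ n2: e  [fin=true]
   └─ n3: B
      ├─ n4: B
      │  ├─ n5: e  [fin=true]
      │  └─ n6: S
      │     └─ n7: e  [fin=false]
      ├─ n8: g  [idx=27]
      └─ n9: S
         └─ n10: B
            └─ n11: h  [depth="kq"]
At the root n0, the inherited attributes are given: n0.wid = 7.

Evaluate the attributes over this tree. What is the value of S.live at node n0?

"vkxkqwrkxy"

1. n0.wid = 7  [given at root]
2. n1.wid = 29  [29]
3. n2.fin = true  [terminal]
4. n3.lim = "rk"  ["rk"]
5. n4.lim = "nr"  ["nr"]
6. n5.fin = true  [terminal]
7. n6.wid = 14  [len(B.lim) + 12]
8. n7.fin = false  [terminal]
9. n6.lab = "qp"  ["qp"]
10. n6.live = "xr"  ["xr"]
11. n6.off = true  [S.wid > 13]
12. n4.live = "qpnr"  [S.lab ++ B.lim]
13. n8.idx = 27  [terminal]
14. n9.wid = 28  [g.idx * -1 + 55]
15. n10.lim = "kx"  ["kx"]
16. n11.depth = "kq"  [terminal]
17. n10.live = "kxkq"  [B.lim ++ h.depth]
18. n9.lab = "kxkqq"  [B.live ++ "q"]
19. n9.live = "kxkqw"  [B.live ++ "w"]
20. n9.off = true  [S.wid > 27]
21. n3.live = "kxkqwrk"  [S.live ++ B₀.lim]
22. n1.lab = "xy"  ["xy"]
23. n1.live = "vkxkqwrk"  ["v" ++ B.live]
24. n1.off = false  [S.wid > 29]
25. n0.lab = "xyk"  [S₁.lab ++ "k"]
26. n0.live = "vkxkqwrkxy"  [S₁.live ++ S₁.lab]
27. n0.off = false  [S₁.off == true]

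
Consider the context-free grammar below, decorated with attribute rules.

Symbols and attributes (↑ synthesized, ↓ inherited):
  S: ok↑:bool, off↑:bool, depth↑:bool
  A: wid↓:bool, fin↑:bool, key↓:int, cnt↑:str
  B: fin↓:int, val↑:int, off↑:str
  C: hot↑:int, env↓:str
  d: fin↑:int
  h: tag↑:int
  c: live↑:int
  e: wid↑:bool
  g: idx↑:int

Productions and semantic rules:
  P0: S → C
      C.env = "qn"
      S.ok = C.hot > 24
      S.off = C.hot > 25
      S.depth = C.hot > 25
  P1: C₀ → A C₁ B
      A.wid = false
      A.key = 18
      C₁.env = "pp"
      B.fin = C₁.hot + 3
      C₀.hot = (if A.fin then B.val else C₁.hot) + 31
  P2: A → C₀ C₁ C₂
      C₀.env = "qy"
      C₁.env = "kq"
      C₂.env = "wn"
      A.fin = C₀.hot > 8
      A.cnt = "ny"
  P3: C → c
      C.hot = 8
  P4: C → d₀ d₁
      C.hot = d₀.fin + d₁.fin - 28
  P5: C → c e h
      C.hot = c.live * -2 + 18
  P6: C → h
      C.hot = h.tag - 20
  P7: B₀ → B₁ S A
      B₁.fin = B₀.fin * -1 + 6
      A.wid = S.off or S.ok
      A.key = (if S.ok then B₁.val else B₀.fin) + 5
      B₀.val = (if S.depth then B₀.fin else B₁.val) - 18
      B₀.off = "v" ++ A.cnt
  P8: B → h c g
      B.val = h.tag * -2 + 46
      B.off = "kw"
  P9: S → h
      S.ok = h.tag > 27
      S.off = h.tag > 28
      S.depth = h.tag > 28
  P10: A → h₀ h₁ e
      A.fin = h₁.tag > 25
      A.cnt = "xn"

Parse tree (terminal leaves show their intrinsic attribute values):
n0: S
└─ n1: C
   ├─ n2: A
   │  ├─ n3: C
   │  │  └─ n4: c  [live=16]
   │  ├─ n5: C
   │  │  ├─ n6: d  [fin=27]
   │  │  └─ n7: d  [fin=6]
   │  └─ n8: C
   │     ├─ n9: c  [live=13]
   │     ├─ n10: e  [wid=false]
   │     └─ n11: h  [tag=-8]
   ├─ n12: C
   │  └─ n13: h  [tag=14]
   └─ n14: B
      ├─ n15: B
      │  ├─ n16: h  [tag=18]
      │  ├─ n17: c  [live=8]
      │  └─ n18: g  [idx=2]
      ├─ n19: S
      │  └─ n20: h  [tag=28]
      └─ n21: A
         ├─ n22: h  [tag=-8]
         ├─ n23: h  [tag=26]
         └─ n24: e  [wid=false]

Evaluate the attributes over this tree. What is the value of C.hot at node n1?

25

1. n1.env = "qn"  ["qn"]
2. n2.wid = false  [false]
3. n2.key = 18  [18]
4. n3.env = "qy"  ["qy"]
5. n4.live = 16  [terminal]
6. n3.hot = 8  [8]
7. n5.env = "kq"  ["kq"]
8. n6.fin = 27  [terminal]
9. n7.fin = 6  [terminal]
10. n5.hot = 5  [d₀.fin + d₁.fin - 28]
11. n8.env = "wn"  ["wn"]
12. n9.live = 13  [terminal]
13. n10.wid = false  [terminal]
14. n11.tag = -8  [terminal]
15. n8.hot = -8  [c.live * -2 + 18]
16. n2.fin = false  [C₀.hot > 8]
17. n2.cnt = "ny"  ["ny"]
18. n12.env = "pp"  ["pp"]
19. n13.tag = 14  [terminal]
20. n12.hot = -6  [h.tag - 20]
21. n14.fin = -3  [C₁.hot + 3]
22. n15.fin = 9  [B₀.fin * -1 + 6]
23. n16.tag = 18  [terminal]
24. n17.live = 8  [terminal]
25. n18.idx = 2  [terminal]
26. n15.val = 10  [h.tag * -2 + 46]
27. n15.off = "kw"  ["kw"]
28. n20.tag = 28  [terminal]
29. n19.ok = true  [h.tag > 27]
30. n19.off = false  [h.tag > 28]
31. n19.depth = false  [h.tag > 28]
32. n21.wid = true  [S.off or S.ok]
33. n21.key = 15  [(if S.ok then B₁.val else B₀.fin) + 5]
34. n22.tag = -8  [terminal]
35. n23.tag = 26  [terminal]
36. n24.wid = false  [terminal]
37. n21.fin = true  [h₁.tag > 25]
38. n21.cnt = "xn"  ["xn"]
39. n14.val = -8  [(if S.depth then B₀.fin else B₁.val) - 18]
40. n14.off = "vxn"  ["v" ++ A.cnt]
41. n1.hot = 25  [(if A.fin then B.val else C₁.hot) + 31]
42. n0.ok = true  [C.hot > 24]
43. n0.off = false  [C.hot > 25]
44. n0.depth = false  [C.hot > 25]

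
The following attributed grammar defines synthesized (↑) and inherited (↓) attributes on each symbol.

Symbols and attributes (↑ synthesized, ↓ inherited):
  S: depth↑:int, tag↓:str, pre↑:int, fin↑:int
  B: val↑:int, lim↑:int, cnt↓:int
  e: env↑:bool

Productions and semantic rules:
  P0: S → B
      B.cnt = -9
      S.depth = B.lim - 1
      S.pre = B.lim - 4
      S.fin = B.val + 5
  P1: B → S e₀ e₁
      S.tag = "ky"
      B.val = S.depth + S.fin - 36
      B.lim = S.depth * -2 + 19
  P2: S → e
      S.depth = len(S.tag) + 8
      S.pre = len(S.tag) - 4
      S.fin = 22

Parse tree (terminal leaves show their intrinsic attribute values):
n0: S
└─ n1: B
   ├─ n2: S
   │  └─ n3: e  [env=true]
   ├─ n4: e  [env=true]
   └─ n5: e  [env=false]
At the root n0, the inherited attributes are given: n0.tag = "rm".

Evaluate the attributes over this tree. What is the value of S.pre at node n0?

-5

1. n0.tag = "rm"  [given at root]
2. n1.cnt = -9  [-9]
3. n2.tag = "ky"  ["ky"]
4. n3.env = true  [terminal]
5. n2.depth = 10  [len(S.tag) + 8]
6. n2.pre = -2  [len(S.tag) - 4]
7. n2.fin = 22  [22]
8. n4.env = true  [terminal]
9. n5.env = false  [terminal]
10. n1.val = -4  [S.depth + S.fin - 36]
11. n1.lim = -1  [S.depth * -2 + 19]
12. n0.depth = -2  [B.lim - 1]
13. n0.pre = -5  [B.lim - 4]
14. n0.fin = 1  [B.val + 5]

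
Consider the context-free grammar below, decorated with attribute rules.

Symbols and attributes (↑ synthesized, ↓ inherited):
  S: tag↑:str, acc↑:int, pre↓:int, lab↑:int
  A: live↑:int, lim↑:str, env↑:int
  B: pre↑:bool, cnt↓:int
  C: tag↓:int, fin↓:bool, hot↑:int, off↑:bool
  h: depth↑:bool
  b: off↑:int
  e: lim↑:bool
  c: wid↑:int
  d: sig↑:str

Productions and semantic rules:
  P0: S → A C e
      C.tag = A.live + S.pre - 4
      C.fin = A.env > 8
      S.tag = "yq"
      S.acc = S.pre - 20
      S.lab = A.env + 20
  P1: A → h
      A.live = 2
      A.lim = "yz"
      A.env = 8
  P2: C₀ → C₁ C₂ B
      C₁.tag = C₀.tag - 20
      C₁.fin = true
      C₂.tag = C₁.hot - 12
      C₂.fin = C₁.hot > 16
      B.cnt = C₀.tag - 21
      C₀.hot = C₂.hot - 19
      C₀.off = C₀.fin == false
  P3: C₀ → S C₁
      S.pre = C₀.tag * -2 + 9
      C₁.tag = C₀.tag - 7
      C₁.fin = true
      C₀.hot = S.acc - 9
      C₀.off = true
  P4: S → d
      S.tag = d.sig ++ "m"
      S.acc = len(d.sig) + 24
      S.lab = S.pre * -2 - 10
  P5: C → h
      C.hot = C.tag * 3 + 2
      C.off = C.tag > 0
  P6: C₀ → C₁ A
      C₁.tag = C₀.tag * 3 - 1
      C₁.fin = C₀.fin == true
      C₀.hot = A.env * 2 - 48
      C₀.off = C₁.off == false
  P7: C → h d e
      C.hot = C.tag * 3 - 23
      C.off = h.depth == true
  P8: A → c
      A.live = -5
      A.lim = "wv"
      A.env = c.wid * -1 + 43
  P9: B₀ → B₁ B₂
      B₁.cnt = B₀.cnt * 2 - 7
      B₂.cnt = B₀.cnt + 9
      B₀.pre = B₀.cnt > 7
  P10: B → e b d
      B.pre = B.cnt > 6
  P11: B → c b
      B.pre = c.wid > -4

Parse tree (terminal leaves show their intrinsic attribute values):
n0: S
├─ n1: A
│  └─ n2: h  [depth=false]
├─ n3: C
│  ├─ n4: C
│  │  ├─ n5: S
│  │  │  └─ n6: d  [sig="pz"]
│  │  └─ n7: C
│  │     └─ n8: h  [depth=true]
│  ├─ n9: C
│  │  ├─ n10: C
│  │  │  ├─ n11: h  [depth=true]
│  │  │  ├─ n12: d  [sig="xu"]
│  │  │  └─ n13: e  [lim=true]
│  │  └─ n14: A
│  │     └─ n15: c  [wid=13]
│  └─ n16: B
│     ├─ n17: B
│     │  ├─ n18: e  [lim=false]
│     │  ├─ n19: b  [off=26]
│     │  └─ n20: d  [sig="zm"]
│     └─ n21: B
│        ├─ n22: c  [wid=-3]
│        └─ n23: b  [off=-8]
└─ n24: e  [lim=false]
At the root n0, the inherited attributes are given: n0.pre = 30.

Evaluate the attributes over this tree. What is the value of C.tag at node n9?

1. n0.pre = 30  [given at root]
2. n2.depth = false  [terminal]
3. n1.live = 2  [2]
4. n1.lim = "yz"  ["yz"]
5. n1.env = 8  [8]
6. n3.tag = 28  [A.live + S.pre - 4]
7. n3.fin = false  [A.env > 8]
8. n4.tag = 8  [C₀.tag - 20]
9. n4.fin = true  [true]
10. n5.pre = -7  [C₀.tag * -2 + 9]
11. n6.sig = "pz"  [terminal]
12. n5.tag = "pzm"  [d.sig ++ "m"]
13. n5.acc = 26  [len(d.sig) + 24]
14. n5.lab = 4  [S.pre * -2 - 10]
15. n7.tag = 1  [C₀.tag - 7]
16. n7.fin = true  [true]
17. n8.depth = true  [terminal]
18. n7.hot = 5  [C.tag * 3 + 2]
19. n7.off = true  [C.tag > 0]
20. n4.hot = 17  [S.acc - 9]
21. n4.off = true  [true]
22. n9.tag = 5  [C₁.hot - 12]
23. n9.fin = true  [C₁.hot > 16]
24. n10.tag = 14  [C₀.tag * 3 - 1]
25. n10.fin = true  [C₀.fin == true]
26. n11.depth = true  [terminal]
27. n12.sig = "xu"  [terminal]
28. n13.lim = true  [terminal]
29. n10.hot = 19  [C.tag * 3 - 23]
30. n10.off = true  [h.depth == true]
31. n15.wid = 13  [terminal]
32. n14.live = -5  [-5]
33. n14.lim = "wv"  ["wv"]
34. n14.env = 30  [c.wid * -1 + 43]
35. n9.hot = 12  [A.env * 2 - 48]
36. n9.off = false  [C₁.off == false]
37. n16.cnt = 7  [C₀.tag - 21]
38. n17.cnt = 7  [B₀.cnt * 2 - 7]
39. n18.lim = false  [terminal]
40. n19.off = 26  [terminal]
41. n20.sig = "zm"  [terminal]
42. n17.pre = true  [B.cnt > 6]
43. n21.cnt = 16  [B₀.cnt + 9]
44. n22.wid = -3  [terminal]
45. n23.off = -8  [terminal]
46. n21.pre = true  [c.wid > -4]
47. n16.pre = false  [B₀.cnt > 7]
48. n3.hot = -7  [C₂.hot - 19]
49. n3.off = true  [C₀.fin == false]
50. n24.lim = false  [terminal]
51. n0.tag = "yq"  ["yq"]
52. n0.acc = 10  [S.pre - 20]
53. n0.lab = 28  [A.env + 20]

5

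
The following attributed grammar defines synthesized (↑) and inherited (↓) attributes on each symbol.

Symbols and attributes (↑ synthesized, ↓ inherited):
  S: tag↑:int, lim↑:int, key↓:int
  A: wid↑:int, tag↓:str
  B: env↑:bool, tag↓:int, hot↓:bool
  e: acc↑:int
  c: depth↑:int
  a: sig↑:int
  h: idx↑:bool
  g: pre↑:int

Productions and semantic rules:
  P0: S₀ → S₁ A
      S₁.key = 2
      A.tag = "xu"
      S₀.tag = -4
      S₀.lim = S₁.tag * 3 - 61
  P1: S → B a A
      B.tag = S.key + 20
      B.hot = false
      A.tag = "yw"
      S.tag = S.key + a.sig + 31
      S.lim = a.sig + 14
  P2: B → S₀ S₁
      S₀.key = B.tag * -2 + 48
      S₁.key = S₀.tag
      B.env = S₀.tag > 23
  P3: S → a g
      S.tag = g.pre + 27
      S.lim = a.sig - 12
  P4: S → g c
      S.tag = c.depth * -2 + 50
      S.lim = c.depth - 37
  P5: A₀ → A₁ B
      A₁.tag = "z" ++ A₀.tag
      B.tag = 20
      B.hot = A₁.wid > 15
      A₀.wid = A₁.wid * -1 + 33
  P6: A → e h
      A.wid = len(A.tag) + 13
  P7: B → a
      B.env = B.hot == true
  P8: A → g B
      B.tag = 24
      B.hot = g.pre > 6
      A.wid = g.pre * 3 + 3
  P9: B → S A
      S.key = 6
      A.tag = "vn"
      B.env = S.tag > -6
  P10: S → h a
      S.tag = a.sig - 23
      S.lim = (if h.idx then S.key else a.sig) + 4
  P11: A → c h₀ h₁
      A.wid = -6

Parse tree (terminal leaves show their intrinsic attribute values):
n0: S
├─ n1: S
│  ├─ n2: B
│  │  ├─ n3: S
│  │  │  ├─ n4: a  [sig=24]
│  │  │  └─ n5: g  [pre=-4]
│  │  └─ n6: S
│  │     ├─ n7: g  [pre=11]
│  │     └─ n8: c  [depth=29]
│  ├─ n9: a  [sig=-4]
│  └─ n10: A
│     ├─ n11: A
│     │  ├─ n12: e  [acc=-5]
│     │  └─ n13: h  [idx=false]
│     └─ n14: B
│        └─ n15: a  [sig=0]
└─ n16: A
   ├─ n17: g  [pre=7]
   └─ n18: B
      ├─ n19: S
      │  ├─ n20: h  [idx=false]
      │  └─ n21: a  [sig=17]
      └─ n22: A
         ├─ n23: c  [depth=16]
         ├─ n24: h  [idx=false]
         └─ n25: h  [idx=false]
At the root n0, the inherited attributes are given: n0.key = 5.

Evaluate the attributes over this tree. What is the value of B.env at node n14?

1. n0.key = 5  [given at root]
2. n1.key = 2  [2]
3. n2.tag = 22  [S.key + 20]
4. n2.hot = false  [false]
5. n3.key = 4  [B.tag * -2 + 48]
6. n4.sig = 24  [terminal]
7. n5.pre = -4  [terminal]
8. n3.tag = 23  [g.pre + 27]
9. n3.lim = 12  [a.sig - 12]
10. n6.key = 23  [S₀.tag]
11. n7.pre = 11  [terminal]
12. n8.depth = 29  [terminal]
13. n6.tag = -8  [c.depth * -2 + 50]
14. n6.lim = -8  [c.depth - 37]
15. n2.env = false  [S₀.tag > 23]
16. n9.sig = -4  [terminal]
17. n10.tag = "yw"  ["yw"]
18. n11.tag = "zyw"  ["z" ++ A₀.tag]
19. n12.acc = -5  [terminal]
20. n13.idx = false  [terminal]
21. n11.wid = 16  [len(A.tag) + 13]
22. n14.tag = 20  [20]
23. n14.hot = true  [A₁.wid > 15]
24. n15.sig = 0  [terminal]
25. n14.env = true  [B.hot == true]
26. n10.wid = 17  [A₁.wid * -1 + 33]
27. n1.tag = 29  [S.key + a.sig + 31]
28. n1.lim = 10  [a.sig + 14]
29. n16.tag = "xu"  ["xu"]
30. n17.pre = 7  [terminal]
31. n18.tag = 24  [24]
32. n18.hot = true  [g.pre > 6]
33. n19.key = 6  [6]
34. n20.idx = false  [terminal]
35. n21.sig = 17  [terminal]
36. n19.tag = -6  [a.sig - 23]
37. n19.lim = 21  [(if h.idx then S.key else a.sig) + 4]
38. n22.tag = "vn"  ["vn"]
39. n23.depth = 16  [terminal]
40. n24.idx = false  [terminal]
41. n25.idx = false  [terminal]
42. n22.wid = -6  [-6]
43. n18.env = false  [S.tag > -6]
44. n16.wid = 24  [g.pre * 3 + 3]
45. n0.tag = -4  [-4]
46. n0.lim = 26  [S₁.tag * 3 - 61]

true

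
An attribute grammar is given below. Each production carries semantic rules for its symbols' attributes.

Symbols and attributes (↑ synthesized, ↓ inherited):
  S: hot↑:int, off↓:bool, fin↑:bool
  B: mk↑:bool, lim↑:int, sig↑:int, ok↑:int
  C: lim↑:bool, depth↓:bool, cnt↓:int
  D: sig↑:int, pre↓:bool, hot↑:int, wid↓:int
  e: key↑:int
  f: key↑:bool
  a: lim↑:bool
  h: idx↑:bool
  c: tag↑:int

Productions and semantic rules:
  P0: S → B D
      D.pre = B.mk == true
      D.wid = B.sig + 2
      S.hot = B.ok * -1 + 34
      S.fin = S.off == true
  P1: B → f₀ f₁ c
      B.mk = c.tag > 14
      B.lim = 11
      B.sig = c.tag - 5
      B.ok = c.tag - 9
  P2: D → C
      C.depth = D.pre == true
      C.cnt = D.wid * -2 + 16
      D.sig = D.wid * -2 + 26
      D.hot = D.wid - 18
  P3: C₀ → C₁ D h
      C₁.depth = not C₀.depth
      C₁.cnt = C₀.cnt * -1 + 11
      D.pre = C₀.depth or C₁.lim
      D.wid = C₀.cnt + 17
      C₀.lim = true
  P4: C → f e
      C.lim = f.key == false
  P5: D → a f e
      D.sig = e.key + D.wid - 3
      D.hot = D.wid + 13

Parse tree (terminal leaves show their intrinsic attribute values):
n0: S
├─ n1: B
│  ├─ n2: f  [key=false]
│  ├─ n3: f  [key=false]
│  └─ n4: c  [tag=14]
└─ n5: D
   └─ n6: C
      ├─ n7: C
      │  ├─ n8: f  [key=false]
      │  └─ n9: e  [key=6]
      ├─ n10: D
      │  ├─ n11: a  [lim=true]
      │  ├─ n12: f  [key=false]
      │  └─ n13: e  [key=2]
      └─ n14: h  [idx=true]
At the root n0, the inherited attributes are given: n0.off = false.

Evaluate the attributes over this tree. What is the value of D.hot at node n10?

24

1. n0.off = false  [given at root]
2. n2.key = false  [terminal]
3. n3.key = false  [terminal]
4. n4.tag = 14  [terminal]
5. n1.mk = false  [c.tag > 14]
6. n1.lim = 11  [11]
7. n1.sig = 9  [c.tag - 5]
8. n1.ok = 5  [c.tag - 9]
9. n5.pre = false  [B.mk == true]
10. n5.wid = 11  [B.sig + 2]
11. n6.depth = false  [D.pre == true]
12. n6.cnt = -6  [D.wid * -2 + 16]
13. n7.depth = true  [not C₀.depth]
14. n7.cnt = 17  [C₀.cnt * -1 + 11]
15. n8.key = false  [terminal]
16. n9.key = 6  [terminal]
17. n7.lim = true  [f.key == false]
18. n10.pre = true  [C₀.depth or C₁.lim]
19. n10.wid = 11  [C₀.cnt + 17]
20. n11.lim = true  [terminal]
21. n12.key = false  [terminal]
22. n13.key = 2  [terminal]
23. n10.sig = 10  [e.key + D.wid - 3]
24. n10.hot = 24  [D.wid + 13]
25. n14.idx = true  [terminal]
26. n6.lim = true  [true]
27. n5.sig = 4  [D.wid * -2 + 26]
28. n5.hot = -7  [D.wid - 18]
29. n0.hot = 29  [B.ok * -1 + 34]
30. n0.fin = false  [S.off == true]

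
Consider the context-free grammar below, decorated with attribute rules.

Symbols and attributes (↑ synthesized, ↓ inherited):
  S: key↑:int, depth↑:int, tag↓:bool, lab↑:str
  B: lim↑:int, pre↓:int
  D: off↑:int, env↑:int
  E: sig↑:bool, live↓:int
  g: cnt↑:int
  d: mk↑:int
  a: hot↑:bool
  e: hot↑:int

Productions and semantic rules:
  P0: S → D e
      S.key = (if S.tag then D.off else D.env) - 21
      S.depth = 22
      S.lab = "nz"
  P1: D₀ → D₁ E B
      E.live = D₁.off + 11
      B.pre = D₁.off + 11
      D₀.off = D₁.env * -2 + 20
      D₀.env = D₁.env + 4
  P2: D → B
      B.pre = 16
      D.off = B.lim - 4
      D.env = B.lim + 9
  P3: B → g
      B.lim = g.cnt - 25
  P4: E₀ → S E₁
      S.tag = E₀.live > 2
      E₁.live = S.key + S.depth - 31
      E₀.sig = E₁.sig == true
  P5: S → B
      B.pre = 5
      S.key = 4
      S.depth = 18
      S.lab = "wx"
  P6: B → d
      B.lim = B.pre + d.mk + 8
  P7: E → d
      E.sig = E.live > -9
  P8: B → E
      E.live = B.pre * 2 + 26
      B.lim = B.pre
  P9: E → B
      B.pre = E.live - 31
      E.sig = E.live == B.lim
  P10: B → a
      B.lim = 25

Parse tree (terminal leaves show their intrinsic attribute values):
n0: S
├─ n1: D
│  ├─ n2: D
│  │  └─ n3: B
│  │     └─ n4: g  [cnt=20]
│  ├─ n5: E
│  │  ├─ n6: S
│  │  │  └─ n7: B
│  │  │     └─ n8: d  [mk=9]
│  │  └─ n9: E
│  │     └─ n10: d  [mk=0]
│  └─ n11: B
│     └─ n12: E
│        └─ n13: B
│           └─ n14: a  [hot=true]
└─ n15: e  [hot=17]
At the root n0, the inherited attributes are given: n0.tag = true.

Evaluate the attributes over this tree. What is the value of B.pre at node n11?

2

1. n0.tag = true  [given at root]
2. n3.pre = 16  [16]
3. n4.cnt = 20  [terminal]
4. n3.lim = -5  [g.cnt - 25]
5. n2.off = -9  [B.lim - 4]
6. n2.env = 4  [B.lim + 9]
7. n5.live = 2  [D₁.off + 11]
8. n6.tag = false  [E₀.live > 2]
9. n7.pre = 5  [5]
10. n8.mk = 9  [terminal]
11. n7.lim = 22  [B.pre + d.mk + 8]
12. n6.key = 4  [4]
13. n6.depth = 18  [18]
14. n6.lab = "wx"  ["wx"]
15. n9.live = -9  [S.key + S.depth - 31]
16. n10.mk = 0  [terminal]
17. n9.sig = false  [E.live > -9]
18. n5.sig = false  [E₁.sig == true]
19. n11.pre = 2  [D₁.off + 11]
20. n12.live = 30  [B.pre * 2 + 26]
21. n13.pre = -1  [E.live - 31]
22. n14.hot = true  [terminal]
23. n13.lim = 25  [25]
24. n12.sig = false  [E.live == B.lim]
25. n11.lim = 2  [B.pre]
26. n1.off = 12  [D₁.env * -2 + 20]
27. n1.env = 8  [D₁.env + 4]
28. n15.hot = 17  [terminal]
29. n0.key = -9  [(if S.tag then D.off else D.env) - 21]
30. n0.depth = 22  [22]
31. n0.lab = "nz"  ["nz"]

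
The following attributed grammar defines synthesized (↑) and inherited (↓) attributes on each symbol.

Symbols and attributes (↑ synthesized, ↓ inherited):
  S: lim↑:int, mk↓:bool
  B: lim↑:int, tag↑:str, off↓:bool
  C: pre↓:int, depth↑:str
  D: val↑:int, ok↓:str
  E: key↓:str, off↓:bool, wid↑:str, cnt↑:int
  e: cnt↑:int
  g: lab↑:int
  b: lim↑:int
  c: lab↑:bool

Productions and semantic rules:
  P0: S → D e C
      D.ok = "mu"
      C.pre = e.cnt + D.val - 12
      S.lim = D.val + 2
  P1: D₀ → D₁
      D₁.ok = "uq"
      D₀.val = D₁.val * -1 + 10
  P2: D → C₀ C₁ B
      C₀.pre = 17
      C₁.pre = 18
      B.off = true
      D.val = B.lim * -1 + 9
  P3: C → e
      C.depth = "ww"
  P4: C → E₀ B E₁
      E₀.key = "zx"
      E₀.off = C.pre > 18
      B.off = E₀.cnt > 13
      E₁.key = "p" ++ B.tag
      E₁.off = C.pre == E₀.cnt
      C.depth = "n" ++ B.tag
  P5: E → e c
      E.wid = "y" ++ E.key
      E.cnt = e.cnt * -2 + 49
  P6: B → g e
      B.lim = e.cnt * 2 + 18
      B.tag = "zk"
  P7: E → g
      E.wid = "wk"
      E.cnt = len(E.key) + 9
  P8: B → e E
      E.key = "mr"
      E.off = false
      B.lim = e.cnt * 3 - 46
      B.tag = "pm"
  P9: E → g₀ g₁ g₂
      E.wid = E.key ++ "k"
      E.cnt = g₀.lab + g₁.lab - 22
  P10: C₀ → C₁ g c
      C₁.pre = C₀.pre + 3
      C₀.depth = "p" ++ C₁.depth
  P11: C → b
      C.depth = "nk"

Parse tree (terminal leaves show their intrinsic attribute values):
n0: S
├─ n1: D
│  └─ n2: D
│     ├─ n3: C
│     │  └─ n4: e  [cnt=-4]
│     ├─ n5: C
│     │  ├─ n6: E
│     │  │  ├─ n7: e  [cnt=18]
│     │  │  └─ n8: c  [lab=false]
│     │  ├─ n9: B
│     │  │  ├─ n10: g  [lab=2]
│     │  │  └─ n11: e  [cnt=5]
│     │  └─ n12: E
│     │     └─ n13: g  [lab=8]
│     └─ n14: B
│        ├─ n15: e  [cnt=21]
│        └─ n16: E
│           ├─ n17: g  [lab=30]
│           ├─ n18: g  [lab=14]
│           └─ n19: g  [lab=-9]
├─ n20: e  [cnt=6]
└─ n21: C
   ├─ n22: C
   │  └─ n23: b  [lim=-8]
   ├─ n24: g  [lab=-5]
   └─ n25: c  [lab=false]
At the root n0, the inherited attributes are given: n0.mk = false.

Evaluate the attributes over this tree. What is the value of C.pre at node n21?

1. n0.mk = false  [given at root]
2. n1.ok = "mu"  ["mu"]
3. n2.ok = "uq"  ["uq"]
4. n3.pre = 17  [17]
5. n4.cnt = -4  [terminal]
6. n3.depth = "ww"  ["ww"]
7. n5.pre = 18  [18]
8. n6.key = "zx"  ["zx"]
9. n6.off = false  [C.pre > 18]
10. n7.cnt = 18  [terminal]
11. n8.lab = false  [terminal]
12. n6.wid = "yzx"  ["y" ++ E.key]
13. n6.cnt = 13  [e.cnt * -2 + 49]
14. n9.off = false  [E₀.cnt > 13]
15. n10.lab = 2  [terminal]
16. n11.cnt = 5  [terminal]
17. n9.lim = 28  [e.cnt * 2 + 18]
18. n9.tag = "zk"  ["zk"]
19. n12.key = "pzk"  ["p" ++ B.tag]
20. n12.off = false  [C.pre == E₀.cnt]
21. n13.lab = 8  [terminal]
22. n12.wid = "wk"  ["wk"]
23. n12.cnt = 12  [len(E.key) + 9]
24. n5.depth = "nzk"  ["n" ++ B.tag]
25. n14.off = true  [true]
26. n15.cnt = 21  [terminal]
27. n16.key = "mr"  ["mr"]
28. n16.off = false  [false]
29. n17.lab = 30  [terminal]
30. n18.lab = 14  [terminal]
31. n19.lab = -9  [terminal]
32. n16.wid = "mrk"  [E.key ++ "k"]
33. n16.cnt = 22  [g₀.lab + g₁.lab - 22]
34. n14.lim = 17  [e.cnt * 3 - 46]
35. n14.tag = "pm"  ["pm"]
36. n2.val = -8  [B.lim * -1 + 9]
37. n1.val = 18  [D₁.val * -1 + 10]
38. n20.cnt = 6  [terminal]
39. n21.pre = 12  [e.cnt + D.val - 12]
40. n22.pre = 15  [C₀.pre + 3]
41. n23.lim = -8  [terminal]
42. n22.depth = "nk"  ["nk"]
43. n24.lab = -5  [terminal]
44. n25.lab = false  [terminal]
45. n21.depth = "pnk"  ["p" ++ C₁.depth]
46. n0.lim = 20  [D.val + 2]

12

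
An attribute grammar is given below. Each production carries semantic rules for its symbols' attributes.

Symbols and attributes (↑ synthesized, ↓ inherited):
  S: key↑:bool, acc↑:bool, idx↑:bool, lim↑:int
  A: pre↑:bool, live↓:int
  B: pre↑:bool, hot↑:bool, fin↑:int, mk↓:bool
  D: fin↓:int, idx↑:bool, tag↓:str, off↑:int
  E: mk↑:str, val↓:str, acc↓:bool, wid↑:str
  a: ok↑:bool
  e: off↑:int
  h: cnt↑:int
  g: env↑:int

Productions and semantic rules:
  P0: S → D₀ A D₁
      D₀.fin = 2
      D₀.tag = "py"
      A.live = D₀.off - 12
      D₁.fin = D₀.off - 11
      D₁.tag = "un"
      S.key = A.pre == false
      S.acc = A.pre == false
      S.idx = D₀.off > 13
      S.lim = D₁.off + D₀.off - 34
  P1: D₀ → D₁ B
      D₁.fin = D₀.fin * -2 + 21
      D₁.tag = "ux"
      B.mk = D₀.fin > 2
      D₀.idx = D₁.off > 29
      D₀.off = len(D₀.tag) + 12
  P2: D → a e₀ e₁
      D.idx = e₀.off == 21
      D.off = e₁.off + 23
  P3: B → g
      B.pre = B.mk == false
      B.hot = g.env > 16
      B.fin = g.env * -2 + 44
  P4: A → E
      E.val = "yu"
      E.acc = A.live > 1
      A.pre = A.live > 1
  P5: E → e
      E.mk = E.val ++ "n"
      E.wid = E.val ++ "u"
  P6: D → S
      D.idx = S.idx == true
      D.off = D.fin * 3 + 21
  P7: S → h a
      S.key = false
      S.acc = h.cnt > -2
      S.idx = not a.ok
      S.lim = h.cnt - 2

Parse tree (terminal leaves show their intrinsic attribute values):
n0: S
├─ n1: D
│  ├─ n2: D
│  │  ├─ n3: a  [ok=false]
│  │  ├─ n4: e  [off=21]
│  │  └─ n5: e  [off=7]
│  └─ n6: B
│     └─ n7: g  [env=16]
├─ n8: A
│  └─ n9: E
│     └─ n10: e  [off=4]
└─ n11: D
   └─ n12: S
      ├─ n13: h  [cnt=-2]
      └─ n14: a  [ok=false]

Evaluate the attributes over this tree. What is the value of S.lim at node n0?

1. n1.fin = 2  [2]
2. n1.tag = "py"  ["py"]
3. n2.fin = 17  [D₀.fin * -2 + 21]
4. n2.tag = "ux"  ["ux"]
5. n3.ok = false  [terminal]
6. n4.off = 21  [terminal]
7. n5.off = 7  [terminal]
8. n2.idx = true  [e₀.off == 21]
9. n2.off = 30  [e₁.off + 23]
10. n6.mk = false  [D₀.fin > 2]
11. n7.env = 16  [terminal]
12. n6.pre = true  [B.mk == false]
13. n6.hot = false  [g.env > 16]
14. n6.fin = 12  [g.env * -2 + 44]
15. n1.idx = true  [D₁.off > 29]
16. n1.off = 14  [len(D₀.tag) + 12]
17. n8.live = 2  [D₀.off - 12]
18. n9.val = "yu"  ["yu"]
19. n9.acc = true  [A.live > 1]
20. n10.off = 4  [terminal]
21. n9.mk = "yun"  [E.val ++ "n"]
22. n9.wid = "yuu"  [E.val ++ "u"]
23. n8.pre = true  [A.live > 1]
24. n11.fin = 3  [D₀.off - 11]
25. n11.tag = "un"  ["un"]
26. n13.cnt = -2  [terminal]
27. n14.ok = false  [terminal]
28. n12.key = false  [false]
29. n12.acc = false  [h.cnt > -2]
30. n12.idx = true  [not a.ok]
31. n12.lim = -4  [h.cnt - 2]
32. n11.idx = true  [S.idx == true]
33. n11.off = 30  [D.fin * 3 + 21]
34. n0.key = false  [A.pre == false]
35. n0.acc = false  [A.pre == false]
36. n0.idx = true  [D₀.off > 13]
37. n0.lim = 10  [D₁.off + D₀.off - 34]

10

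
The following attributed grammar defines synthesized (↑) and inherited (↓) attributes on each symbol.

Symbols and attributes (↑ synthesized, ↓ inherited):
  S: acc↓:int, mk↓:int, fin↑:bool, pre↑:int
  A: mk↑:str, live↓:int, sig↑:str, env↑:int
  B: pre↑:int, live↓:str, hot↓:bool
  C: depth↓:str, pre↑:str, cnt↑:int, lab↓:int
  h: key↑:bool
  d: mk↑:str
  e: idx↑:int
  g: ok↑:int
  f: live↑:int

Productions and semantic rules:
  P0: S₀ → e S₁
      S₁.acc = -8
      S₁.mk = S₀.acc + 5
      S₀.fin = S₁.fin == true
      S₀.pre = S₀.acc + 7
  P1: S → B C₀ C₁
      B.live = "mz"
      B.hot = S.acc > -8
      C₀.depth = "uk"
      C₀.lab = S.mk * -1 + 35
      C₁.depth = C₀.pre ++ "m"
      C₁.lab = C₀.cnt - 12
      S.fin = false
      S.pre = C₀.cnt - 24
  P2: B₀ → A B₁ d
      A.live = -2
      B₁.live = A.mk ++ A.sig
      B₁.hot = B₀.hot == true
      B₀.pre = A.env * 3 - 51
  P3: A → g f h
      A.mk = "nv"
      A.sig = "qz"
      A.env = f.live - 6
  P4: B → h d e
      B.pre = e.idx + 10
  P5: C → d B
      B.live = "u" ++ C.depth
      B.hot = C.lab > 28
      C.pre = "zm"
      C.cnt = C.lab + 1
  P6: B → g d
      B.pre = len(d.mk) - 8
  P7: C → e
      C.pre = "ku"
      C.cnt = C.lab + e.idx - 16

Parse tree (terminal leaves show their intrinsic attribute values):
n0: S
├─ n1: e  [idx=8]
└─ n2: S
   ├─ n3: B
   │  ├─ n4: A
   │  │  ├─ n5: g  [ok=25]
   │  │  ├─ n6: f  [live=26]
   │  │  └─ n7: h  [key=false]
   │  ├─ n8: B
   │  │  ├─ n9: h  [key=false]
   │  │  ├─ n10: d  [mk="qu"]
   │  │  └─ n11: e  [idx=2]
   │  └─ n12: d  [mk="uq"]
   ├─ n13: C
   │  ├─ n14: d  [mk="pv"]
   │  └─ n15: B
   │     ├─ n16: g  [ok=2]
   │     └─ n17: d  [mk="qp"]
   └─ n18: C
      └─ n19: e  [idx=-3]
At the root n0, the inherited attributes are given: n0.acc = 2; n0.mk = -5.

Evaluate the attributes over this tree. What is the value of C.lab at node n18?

17

1. n0.acc = 2  [given at root]
2. n0.mk = -5  [given at root]
3. n1.idx = 8  [terminal]
4. n2.acc = -8  [-8]
5. n2.mk = 7  [S₀.acc + 5]
6. n3.live = "mz"  ["mz"]
7. n3.hot = false  [S.acc > -8]
8. n4.live = -2  [-2]
9. n5.ok = 25  [terminal]
10. n6.live = 26  [terminal]
11. n7.key = false  [terminal]
12. n4.mk = "nv"  ["nv"]
13. n4.sig = "qz"  ["qz"]
14. n4.env = 20  [f.live - 6]
15. n8.live = "nvqz"  [A.mk ++ A.sig]
16. n8.hot = false  [B₀.hot == true]
17. n9.key = false  [terminal]
18. n10.mk = "qu"  [terminal]
19. n11.idx = 2  [terminal]
20. n8.pre = 12  [e.idx + 10]
21. n12.mk = "uq"  [terminal]
22. n3.pre = 9  [A.env * 3 - 51]
23. n13.depth = "uk"  ["uk"]
24. n13.lab = 28  [S.mk * -1 + 35]
25. n14.mk = "pv"  [terminal]
26. n15.live = "uuk"  ["u" ++ C.depth]
27. n15.hot = false  [C.lab > 28]
28. n16.ok = 2  [terminal]
29. n17.mk = "qp"  [terminal]
30. n15.pre = -6  [len(d.mk) - 8]
31. n13.pre = "zm"  ["zm"]
32. n13.cnt = 29  [C.lab + 1]
33. n18.depth = "zmm"  [C₀.pre ++ "m"]
34. n18.lab = 17  [C₀.cnt - 12]
35. n19.idx = -3  [terminal]
36. n18.pre = "ku"  ["ku"]
37. n18.cnt = -2  [C.lab + e.idx - 16]
38. n2.fin = false  [false]
39. n2.pre = 5  [C₀.cnt - 24]
40. n0.fin = false  [S₁.fin == true]
41. n0.pre = 9  [S₀.acc + 7]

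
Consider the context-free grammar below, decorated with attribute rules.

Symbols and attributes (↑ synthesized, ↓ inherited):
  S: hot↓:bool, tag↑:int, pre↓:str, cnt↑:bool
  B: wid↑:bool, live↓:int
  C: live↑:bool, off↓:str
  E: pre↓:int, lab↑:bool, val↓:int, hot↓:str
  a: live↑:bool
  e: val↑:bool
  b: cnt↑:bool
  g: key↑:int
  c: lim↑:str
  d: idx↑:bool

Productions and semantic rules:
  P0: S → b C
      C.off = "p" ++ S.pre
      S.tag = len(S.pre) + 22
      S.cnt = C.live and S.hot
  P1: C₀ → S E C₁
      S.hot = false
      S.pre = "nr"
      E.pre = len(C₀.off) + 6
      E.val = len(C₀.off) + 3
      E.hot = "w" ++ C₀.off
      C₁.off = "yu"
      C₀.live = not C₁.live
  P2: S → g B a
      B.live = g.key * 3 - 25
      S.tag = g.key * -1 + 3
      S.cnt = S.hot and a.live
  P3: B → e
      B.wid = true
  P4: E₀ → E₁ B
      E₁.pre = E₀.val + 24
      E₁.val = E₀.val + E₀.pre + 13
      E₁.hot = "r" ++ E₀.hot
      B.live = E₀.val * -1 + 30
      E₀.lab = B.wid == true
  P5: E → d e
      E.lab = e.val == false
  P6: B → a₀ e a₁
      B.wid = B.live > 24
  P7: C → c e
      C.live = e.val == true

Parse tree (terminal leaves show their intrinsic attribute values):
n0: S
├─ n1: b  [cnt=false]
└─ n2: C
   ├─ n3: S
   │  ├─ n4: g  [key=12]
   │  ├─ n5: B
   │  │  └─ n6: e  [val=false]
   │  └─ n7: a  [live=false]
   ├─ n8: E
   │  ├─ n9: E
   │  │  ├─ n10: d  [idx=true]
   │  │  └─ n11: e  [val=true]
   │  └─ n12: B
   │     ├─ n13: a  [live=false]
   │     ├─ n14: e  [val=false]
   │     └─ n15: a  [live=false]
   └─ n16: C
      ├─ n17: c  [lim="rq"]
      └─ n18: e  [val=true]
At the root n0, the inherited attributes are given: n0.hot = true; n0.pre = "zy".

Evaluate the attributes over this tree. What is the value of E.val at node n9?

1. n0.hot = true  [given at root]
2. n0.pre = "zy"  [given at root]
3. n1.cnt = false  [terminal]
4. n2.off = "pzy"  ["p" ++ S.pre]
5. n3.hot = false  [false]
6. n3.pre = "nr"  ["nr"]
7. n4.key = 12  [terminal]
8. n5.live = 11  [g.key * 3 - 25]
9. n6.val = false  [terminal]
10. n5.wid = true  [true]
11. n7.live = false  [terminal]
12. n3.tag = -9  [g.key * -1 + 3]
13. n3.cnt = false  [S.hot and a.live]
14. n8.pre = 9  [len(C₀.off) + 6]
15. n8.val = 6  [len(C₀.off) + 3]
16. n8.hot = "wpzy"  ["w" ++ C₀.off]
17. n9.pre = 30  [E₀.val + 24]
18. n9.val = 28  [E₀.val + E₀.pre + 13]
19. n9.hot = "rwpzy"  ["r" ++ E₀.hot]
20. n10.idx = true  [terminal]
21. n11.val = true  [terminal]
22. n9.lab = false  [e.val == false]
23. n12.live = 24  [E₀.val * -1 + 30]
24. n13.live = false  [terminal]
25. n14.val = false  [terminal]
26. n15.live = false  [terminal]
27. n12.wid = false  [B.live > 24]
28. n8.lab = false  [B.wid == true]
29. n16.off = "yu"  ["yu"]
30. n17.lim = "rq"  [terminal]
31. n18.val = true  [terminal]
32. n16.live = true  [e.val == true]
33. n2.live = false  [not C₁.live]
34. n0.tag = 24  [len(S.pre) + 22]
35. n0.cnt = false  [C.live and S.hot]

28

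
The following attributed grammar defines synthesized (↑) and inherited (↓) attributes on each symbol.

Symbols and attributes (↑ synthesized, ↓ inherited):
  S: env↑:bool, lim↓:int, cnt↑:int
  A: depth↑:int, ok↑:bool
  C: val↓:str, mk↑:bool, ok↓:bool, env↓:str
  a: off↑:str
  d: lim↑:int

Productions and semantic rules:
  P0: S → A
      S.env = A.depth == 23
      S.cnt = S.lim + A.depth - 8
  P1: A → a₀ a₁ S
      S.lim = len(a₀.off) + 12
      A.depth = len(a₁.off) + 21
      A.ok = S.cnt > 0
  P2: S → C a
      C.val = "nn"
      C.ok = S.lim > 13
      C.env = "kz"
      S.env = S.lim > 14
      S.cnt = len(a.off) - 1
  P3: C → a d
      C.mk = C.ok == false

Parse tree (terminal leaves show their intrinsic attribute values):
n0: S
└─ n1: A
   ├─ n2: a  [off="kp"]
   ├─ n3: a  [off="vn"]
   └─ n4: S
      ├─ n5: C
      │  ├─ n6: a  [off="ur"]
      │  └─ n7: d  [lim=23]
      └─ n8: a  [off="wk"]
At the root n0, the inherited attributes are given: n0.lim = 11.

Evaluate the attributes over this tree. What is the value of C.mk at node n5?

false

1. n0.lim = 11  [given at root]
2. n2.off = "kp"  [terminal]
3. n3.off = "vn"  [terminal]
4. n4.lim = 14  [len(a₀.off) + 12]
5. n5.val = "nn"  ["nn"]
6. n5.ok = true  [S.lim > 13]
7. n5.env = "kz"  ["kz"]
8. n6.off = "ur"  [terminal]
9. n7.lim = 23  [terminal]
10. n5.mk = false  [C.ok == false]
11. n8.off = "wk"  [terminal]
12. n4.env = false  [S.lim > 14]
13. n4.cnt = 1  [len(a.off) - 1]
14. n1.depth = 23  [len(a₁.off) + 21]
15. n1.ok = true  [S.cnt > 0]
16. n0.env = true  [A.depth == 23]
17. n0.cnt = 26  [S.lim + A.depth - 8]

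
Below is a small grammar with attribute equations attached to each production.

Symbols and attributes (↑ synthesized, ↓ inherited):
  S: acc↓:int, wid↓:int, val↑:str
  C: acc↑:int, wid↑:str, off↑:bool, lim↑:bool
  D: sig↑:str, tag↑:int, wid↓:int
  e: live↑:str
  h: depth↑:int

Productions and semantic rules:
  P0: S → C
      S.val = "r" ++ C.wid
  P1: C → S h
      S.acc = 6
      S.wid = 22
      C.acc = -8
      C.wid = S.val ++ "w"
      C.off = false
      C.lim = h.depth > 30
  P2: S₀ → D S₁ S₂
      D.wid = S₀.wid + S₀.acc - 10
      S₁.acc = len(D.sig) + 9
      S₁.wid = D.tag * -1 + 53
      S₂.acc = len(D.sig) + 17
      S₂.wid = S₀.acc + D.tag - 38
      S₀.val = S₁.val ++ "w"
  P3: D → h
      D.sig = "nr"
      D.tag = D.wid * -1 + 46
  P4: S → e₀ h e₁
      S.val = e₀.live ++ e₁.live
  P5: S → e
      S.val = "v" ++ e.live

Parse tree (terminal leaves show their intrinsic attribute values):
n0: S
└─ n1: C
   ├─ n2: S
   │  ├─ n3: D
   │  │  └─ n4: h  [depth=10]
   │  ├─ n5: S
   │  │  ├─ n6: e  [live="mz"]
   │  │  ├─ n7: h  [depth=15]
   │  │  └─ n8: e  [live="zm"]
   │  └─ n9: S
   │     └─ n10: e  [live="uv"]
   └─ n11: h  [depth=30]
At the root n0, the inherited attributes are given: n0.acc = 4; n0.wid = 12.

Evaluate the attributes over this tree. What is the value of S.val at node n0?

1. n0.acc = 4  [given at root]
2. n0.wid = 12  [given at root]
3. n2.acc = 6  [6]
4. n2.wid = 22  [22]
5. n3.wid = 18  [S₀.wid + S₀.acc - 10]
6. n4.depth = 10  [terminal]
7. n3.sig = "nr"  ["nr"]
8. n3.tag = 28  [D.wid * -1 + 46]
9. n5.acc = 11  [len(D.sig) + 9]
10. n5.wid = 25  [D.tag * -1 + 53]
11. n6.live = "mz"  [terminal]
12. n7.depth = 15  [terminal]
13. n8.live = "zm"  [terminal]
14. n5.val = "mzzm"  [e₀.live ++ e₁.live]
15. n9.acc = 19  [len(D.sig) + 17]
16. n9.wid = -4  [S₀.acc + D.tag - 38]
17. n10.live = "uv"  [terminal]
18. n9.val = "vuv"  ["v" ++ e.live]
19. n2.val = "mzzmw"  [S₁.val ++ "w"]
20. n11.depth = 30  [terminal]
21. n1.acc = -8  [-8]
22. n1.wid = "mzzmww"  [S.val ++ "w"]
23. n1.off = false  [false]
24. n1.lim = false  [h.depth > 30]
25. n0.val = "rmzzmww"  ["r" ++ C.wid]

"rmzzmww"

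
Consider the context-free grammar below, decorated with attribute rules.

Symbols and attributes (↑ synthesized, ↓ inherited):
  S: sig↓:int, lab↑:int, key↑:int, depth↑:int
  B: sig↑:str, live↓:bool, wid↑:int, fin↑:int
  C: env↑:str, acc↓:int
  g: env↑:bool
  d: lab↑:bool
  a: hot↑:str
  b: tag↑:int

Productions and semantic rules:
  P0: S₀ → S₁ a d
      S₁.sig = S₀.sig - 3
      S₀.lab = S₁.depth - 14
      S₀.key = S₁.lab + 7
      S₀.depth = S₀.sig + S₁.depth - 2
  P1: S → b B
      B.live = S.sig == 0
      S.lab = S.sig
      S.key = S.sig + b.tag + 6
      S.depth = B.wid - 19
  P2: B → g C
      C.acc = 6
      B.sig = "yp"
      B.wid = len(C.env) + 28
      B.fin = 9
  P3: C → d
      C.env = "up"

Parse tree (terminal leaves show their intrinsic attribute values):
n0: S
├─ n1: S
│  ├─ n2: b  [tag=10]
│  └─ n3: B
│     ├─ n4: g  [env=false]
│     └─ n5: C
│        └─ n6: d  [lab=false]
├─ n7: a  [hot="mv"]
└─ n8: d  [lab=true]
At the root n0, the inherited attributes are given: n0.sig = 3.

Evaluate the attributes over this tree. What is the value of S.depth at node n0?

1. n0.sig = 3  [given at root]
2. n1.sig = 0  [S₀.sig - 3]
3. n2.tag = 10  [terminal]
4. n3.live = true  [S.sig == 0]
5. n4.env = false  [terminal]
6. n5.acc = 6  [6]
7. n6.lab = false  [terminal]
8. n5.env = "up"  ["up"]
9. n3.sig = "yp"  ["yp"]
10. n3.wid = 30  [len(C.env) + 28]
11. n3.fin = 9  [9]
12. n1.lab = 0  [S.sig]
13. n1.key = 16  [S.sig + b.tag + 6]
14. n1.depth = 11  [B.wid - 19]
15. n7.hot = "mv"  [terminal]
16. n8.lab = true  [terminal]
17. n0.lab = -3  [S₁.depth - 14]
18. n0.key = 7  [S₁.lab + 7]
19. n0.depth = 12  [S₀.sig + S₁.depth - 2]

12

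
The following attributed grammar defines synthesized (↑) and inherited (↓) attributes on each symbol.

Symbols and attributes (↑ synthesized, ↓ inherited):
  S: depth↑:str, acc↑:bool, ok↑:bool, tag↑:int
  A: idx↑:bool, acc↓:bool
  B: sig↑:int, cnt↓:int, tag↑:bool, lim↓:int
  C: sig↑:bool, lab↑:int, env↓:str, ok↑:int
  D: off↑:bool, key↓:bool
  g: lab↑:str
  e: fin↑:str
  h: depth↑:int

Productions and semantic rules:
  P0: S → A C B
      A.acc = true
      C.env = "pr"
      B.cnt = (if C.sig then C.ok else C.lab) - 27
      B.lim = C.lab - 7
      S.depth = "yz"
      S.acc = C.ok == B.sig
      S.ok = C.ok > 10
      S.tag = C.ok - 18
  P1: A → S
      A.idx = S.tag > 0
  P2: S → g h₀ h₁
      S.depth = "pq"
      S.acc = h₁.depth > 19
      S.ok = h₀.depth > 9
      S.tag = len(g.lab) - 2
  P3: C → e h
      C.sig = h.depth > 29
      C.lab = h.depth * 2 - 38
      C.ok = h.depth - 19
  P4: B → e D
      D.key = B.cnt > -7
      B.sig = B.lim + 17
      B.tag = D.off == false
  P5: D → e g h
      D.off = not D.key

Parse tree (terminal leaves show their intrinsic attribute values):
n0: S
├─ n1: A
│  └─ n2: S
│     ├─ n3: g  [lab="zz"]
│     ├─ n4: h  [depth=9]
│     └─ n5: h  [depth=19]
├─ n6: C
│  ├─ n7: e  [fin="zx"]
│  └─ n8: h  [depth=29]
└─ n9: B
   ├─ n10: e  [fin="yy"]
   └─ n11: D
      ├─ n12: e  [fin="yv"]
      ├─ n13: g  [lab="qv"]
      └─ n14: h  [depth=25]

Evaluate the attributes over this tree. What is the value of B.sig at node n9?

30

1. n1.acc = true  [true]
2. n3.lab = "zz"  [terminal]
3. n4.depth = 9  [terminal]
4. n5.depth = 19  [terminal]
5. n2.depth = "pq"  ["pq"]
6. n2.acc = false  [h₁.depth > 19]
7. n2.ok = false  [h₀.depth > 9]
8. n2.tag = 0  [len(g.lab) - 2]
9. n1.idx = false  [S.tag > 0]
10. n6.env = "pr"  ["pr"]
11. n7.fin = "zx"  [terminal]
12. n8.depth = 29  [terminal]
13. n6.sig = false  [h.depth > 29]
14. n6.lab = 20  [h.depth * 2 - 38]
15. n6.ok = 10  [h.depth - 19]
16. n9.cnt = -7  [(if C.sig then C.ok else C.lab) - 27]
17. n9.lim = 13  [C.lab - 7]
18. n10.fin = "yy"  [terminal]
19. n11.key = false  [B.cnt > -7]
20. n12.fin = "yv"  [terminal]
21. n13.lab = "qv"  [terminal]
22. n14.depth = 25  [terminal]
23. n11.off = true  [not D.key]
24. n9.sig = 30  [B.lim + 17]
25. n9.tag = false  [D.off == false]
26. n0.depth = "yz"  ["yz"]
27. n0.acc = false  [C.ok == B.sig]
28. n0.ok = false  [C.ok > 10]
29. n0.tag = -8  [C.ok - 18]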